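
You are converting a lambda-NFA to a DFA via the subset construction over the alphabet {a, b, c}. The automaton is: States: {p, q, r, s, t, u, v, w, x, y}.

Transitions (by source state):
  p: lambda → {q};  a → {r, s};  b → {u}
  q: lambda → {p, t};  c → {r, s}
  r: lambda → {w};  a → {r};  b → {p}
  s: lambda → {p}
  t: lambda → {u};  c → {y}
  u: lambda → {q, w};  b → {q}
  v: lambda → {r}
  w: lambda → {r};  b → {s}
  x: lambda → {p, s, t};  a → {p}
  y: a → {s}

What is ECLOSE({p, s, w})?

{p, q, r, s, t, u, w}

Start with {p, s, w}.
From p via lambda: add q.
From w via lambda: add r.
From q via lambda: add t.
From t via lambda: add u.
No new states can be added; the closed set is {p, q, r, s, t, u, w}.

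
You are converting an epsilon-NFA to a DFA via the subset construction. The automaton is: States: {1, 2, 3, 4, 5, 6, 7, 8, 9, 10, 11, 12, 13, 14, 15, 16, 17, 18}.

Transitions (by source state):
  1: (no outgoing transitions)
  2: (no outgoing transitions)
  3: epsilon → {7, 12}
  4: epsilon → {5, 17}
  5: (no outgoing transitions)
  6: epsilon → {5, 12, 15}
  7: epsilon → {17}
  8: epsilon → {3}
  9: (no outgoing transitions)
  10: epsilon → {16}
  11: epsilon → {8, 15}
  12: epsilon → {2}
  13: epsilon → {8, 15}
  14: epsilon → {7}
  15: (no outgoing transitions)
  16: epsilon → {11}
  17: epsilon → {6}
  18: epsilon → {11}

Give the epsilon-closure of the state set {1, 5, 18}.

{1, 2, 3, 5, 6, 7, 8, 11, 12, 15, 17, 18}

Start with {1, 5, 18}.
From 18 via epsilon: add 11.
From 11 via epsilon: add 8, 15.
From 8 via epsilon: add 3.
From 3 via epsilon: add 7, 12.
From 7 via epsilon: add 17.
From 12 via epsilon: add 2.
From 17 via epsilon: add 6.
No new states can be added; the closed set is {1, 2, 3, 5, 6, 7, 8, 11, 12, 15, 17, 18}.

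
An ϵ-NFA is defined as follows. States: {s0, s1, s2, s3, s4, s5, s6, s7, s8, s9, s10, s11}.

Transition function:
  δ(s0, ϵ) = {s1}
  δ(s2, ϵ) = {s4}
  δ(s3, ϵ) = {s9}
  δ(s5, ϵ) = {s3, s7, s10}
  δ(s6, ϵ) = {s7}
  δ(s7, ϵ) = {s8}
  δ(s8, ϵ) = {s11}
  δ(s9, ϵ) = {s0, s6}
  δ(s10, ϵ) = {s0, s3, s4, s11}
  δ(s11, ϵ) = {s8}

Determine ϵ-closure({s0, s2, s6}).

{s0, s1, s2, s4, s6, s7, s8, s11}

Start with {s0, s2, s6}.
From s0 via ϵ: add s1.
From s2 via ϵ: add s4.
From s6 via ϵ: add s7.
From s7 via ϵ: add s8.
From s8 via ϵ: add s11.
No new states can be added; the closed set is {s0, s1, s2, s4, s6, s7, s8, s11}.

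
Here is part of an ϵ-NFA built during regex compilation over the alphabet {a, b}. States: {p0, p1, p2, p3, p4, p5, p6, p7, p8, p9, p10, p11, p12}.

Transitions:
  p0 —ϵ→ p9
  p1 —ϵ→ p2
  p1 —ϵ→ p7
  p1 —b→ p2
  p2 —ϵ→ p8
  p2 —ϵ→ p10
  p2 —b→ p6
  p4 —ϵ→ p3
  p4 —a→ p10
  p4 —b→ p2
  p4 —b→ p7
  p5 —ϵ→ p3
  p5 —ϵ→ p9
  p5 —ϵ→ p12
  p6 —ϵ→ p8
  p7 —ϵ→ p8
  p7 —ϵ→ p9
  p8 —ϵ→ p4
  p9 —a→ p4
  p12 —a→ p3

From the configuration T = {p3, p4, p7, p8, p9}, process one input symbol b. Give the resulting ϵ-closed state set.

p4 on b → {p2, p7}.
No b-transition from p3, p7, p8, p9.
Union after reading b: {p2, p7}.
Now take the ϵ-closure:
From p2 via ϵ: add p8, p10.
From p7 via ϵ: add p9.
From p8 via ϵ: add p4.
From p4 via ϵ: add p3.
No new states can be added; the closed set is {p2, p3, p4, p7, p8, p9, p10}.

{p2, p3, p4, p7, p8, p9, p10}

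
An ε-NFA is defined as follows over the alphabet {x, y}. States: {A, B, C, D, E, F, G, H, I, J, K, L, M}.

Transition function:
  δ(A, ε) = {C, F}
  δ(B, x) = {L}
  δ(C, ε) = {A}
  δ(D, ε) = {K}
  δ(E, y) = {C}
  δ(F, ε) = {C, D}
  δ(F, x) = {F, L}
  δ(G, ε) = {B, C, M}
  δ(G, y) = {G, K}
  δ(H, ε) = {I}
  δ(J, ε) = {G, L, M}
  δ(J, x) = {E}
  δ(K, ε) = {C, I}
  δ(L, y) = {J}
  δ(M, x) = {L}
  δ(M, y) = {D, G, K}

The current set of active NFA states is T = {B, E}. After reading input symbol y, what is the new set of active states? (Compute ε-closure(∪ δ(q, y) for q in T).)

E on y → {C}.
No y-transition from B.
Union after reading y: {C}.
Now take the ε-closure:
From C via ε: add A.
From A via ε: add F.
From F via ε: add D.
From D via ε: add K.
From K via ε: add I.
No new states can be added; the closed set is {A, C, D, F, I, K}.

{A, C, D, F, I, K}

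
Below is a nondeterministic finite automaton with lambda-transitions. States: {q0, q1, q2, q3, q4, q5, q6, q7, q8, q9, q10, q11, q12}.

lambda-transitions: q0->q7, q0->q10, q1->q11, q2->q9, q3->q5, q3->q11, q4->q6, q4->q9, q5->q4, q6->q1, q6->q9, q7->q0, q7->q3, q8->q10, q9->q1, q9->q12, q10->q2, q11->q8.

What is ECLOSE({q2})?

Start with {q2}.
From q2 via lambda: add q9.
From q9 via lambda: add q1, q12.
From q1 via lambda: add q11.
From q11 via lambda: add q8.
From q8 via lambda: add q10.
No new states can be added; the closed set is {q1, q2, q8, q9, q10, q11, q12}.

{q1, q2, q8, q9, q10, q11, q12}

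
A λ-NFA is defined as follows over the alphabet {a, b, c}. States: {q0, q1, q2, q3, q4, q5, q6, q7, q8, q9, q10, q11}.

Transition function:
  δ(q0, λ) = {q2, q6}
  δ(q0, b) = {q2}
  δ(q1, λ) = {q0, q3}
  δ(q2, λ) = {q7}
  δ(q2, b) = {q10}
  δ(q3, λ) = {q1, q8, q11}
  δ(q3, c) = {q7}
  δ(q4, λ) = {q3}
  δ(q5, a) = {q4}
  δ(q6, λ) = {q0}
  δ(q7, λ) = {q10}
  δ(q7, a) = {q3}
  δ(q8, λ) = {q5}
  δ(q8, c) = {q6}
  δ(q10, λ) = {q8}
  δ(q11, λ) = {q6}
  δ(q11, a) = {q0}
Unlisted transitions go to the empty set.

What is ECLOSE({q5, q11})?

{q0, q2, q5, q6, q7, q8, q10, q11}

Start with {q5, q11}.
From q11 via λ: add q6.
From q6 via λ: add q0.
From q0 via λ: add q2.
From q2 via λ: add q7.
From q7 via λ: add q10.
From q10 via λ: add q8.
No new states can be added; the closed set is {q0, q2, q5, q6, q7, q8, q10, q11}.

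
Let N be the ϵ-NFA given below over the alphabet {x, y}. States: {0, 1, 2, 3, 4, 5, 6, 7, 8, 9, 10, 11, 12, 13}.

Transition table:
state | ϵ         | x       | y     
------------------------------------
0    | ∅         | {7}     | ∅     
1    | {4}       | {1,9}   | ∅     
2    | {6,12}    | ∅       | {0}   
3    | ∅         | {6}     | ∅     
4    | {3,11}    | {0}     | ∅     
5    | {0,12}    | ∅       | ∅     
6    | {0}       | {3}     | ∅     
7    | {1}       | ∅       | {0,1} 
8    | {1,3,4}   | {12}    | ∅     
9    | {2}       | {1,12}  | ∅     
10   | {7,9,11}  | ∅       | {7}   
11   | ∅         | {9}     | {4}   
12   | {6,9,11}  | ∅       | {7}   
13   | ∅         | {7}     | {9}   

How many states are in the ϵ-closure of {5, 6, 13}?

Start with {5, 6, 13}.
From 5 via ϵ: add 0, 12.
From 12 via ϵ: add 9, 11.
From 9 via ϵ: add 2.
ϵ-closure = {0, 2, 5, 6, 9, 11, 12, 13}, which has 8 states.

8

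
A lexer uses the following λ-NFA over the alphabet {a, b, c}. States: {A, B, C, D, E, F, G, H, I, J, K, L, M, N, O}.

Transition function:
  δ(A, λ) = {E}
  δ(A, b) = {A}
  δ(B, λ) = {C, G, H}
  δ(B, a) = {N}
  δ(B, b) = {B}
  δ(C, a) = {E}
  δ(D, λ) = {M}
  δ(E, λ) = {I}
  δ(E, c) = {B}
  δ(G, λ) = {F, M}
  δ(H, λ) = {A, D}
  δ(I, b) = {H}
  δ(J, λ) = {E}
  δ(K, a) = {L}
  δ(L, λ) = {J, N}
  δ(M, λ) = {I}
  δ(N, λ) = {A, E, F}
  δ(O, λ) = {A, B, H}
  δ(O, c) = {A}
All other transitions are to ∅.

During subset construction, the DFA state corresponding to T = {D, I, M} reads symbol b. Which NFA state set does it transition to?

I on b → {H}.
No b-transition from D, M.
Union after reading b: {H}.
Now take the λ-closure:
From H via λ: add A, D.
From A via λ: add E.
From D via λ: add M.
From E via λ: add I.
No new states can be added; the closed set is {A, D, E, H, I, M}.

{A, D, E, H, I, M}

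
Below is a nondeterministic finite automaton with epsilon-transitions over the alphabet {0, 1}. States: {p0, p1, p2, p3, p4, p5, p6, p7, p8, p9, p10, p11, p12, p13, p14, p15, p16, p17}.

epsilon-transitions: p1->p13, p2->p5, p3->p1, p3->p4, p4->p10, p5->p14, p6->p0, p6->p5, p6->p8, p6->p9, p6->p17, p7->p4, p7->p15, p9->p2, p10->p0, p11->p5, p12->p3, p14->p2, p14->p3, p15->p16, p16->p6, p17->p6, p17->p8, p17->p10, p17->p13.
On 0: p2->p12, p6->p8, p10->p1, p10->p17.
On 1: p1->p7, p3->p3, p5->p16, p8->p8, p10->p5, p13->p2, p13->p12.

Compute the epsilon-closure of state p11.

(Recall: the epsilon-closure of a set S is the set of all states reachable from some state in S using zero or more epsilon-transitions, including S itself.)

Start with {p11}.
From p11 via epsilon: add p5.
From p5 via epsilon: add p14.
From p14 via epsilon: add p2, p3.
From p3 via epsilon: add p1, p4.
From p1 via epsilon: add p13.
From p4 via epsilon: add p10.
From p10 via epsilon: add p0.
No new states can be added; the closed set is {p0, p1, p2, p3, p4, p5, p10, p11, p13, p14}.

{p0, p1, p2, p3, p4, p5, p10, p11, p13, p14}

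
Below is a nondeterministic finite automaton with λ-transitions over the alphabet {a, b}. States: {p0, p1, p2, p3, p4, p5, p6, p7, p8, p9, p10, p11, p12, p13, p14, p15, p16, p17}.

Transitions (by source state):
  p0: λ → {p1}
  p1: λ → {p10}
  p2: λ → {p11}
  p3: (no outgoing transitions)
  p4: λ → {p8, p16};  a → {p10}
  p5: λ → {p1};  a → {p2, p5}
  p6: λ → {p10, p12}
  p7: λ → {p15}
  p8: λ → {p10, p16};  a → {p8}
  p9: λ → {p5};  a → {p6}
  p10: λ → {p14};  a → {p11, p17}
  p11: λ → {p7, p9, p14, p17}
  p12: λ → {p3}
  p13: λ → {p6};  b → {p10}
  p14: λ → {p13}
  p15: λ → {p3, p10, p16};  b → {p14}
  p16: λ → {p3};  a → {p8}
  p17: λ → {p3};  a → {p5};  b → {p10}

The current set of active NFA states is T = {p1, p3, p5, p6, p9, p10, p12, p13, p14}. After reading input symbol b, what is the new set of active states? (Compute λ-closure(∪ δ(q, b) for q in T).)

p13 on b → {p10}.
No b-transition from p1, p3, p5, p6, p9, p10, p12, p14.
Union after reading b: {p10}.
Now take the λ-closure:
From p10 via λ: add p14.
From p14 via λ: add p13.
From p13 via λ: add p6.
From p6 via λ: add p12.
From p12 via λ: add p3.
No new states can be added; the closed set is {p3, p6, p10, p12, p13, p14}.

{p3, p6, p10, p12, p13, p14}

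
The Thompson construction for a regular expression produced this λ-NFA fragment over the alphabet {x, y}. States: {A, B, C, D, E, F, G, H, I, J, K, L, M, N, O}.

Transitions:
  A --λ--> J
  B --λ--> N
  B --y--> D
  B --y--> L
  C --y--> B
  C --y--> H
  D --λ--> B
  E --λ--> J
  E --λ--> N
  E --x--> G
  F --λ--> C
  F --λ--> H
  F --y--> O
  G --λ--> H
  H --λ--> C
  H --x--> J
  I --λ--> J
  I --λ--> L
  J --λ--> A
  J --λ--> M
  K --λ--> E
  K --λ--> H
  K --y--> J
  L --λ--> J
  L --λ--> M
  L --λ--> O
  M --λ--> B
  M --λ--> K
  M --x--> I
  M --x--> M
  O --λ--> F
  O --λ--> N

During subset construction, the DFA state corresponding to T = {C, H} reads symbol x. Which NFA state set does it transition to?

H on x → {J}.
No x-transition from C.
Union after reading x: {J}.
Now take the λ-closure:
From J via λ: add A, M.
From M via λ: add B, K.
From B via λ: add N.
From K via λ: add E, H.
From H via λ: add C.
No new states can be added; the closed set is {A, B, C, E, H, J, K, M, N}.

{A, B, C, E, H, J, K, M, N}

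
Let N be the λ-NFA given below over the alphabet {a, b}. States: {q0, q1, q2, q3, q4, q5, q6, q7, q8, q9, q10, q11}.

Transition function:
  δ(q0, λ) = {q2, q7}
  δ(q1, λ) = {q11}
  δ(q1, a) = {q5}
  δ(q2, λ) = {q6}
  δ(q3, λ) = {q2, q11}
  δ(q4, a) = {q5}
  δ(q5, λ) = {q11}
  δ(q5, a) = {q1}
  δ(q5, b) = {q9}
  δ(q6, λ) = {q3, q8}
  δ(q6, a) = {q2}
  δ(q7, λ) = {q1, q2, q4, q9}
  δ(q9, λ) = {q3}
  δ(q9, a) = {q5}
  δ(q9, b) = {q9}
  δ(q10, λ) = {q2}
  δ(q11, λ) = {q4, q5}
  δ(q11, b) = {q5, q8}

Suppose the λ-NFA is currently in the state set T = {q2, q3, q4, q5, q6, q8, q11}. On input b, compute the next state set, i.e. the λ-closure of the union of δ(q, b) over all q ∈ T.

{q2, q3, q4, q5, q6, q8, q9, q11}

q5 on b → {q9}.
q11 on b → {q5, q8}.
No b-transition from q2, q3, q4, q6, q8.
Union after reading b: {q5, q8, q9}.
Now take the λ-closure:
From q5 via λ: add q11.
From q9 via λ: add q3.
From q3 via λ: add q2.
From q11 via λ: add q4.
From q2 via λ: add q6.
No new states can be added; the closed set is {q2, q3, q4, q5, q6, q8, q9, q11}.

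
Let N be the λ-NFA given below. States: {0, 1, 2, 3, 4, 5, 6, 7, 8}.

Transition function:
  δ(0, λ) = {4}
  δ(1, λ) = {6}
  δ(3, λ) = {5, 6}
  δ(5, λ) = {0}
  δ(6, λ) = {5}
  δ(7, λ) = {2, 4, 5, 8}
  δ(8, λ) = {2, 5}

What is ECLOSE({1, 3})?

Start with {1, 3}.
From 1 via λ: add 6.
From 3 via λ: add 5.
From 5 via λ: add 0.
From 0 via λ: add 4.
No new states can be added; the closed set is {0, 1, 3, 4, 5, 6}.

{0, 1, 3, 4, 5, 6}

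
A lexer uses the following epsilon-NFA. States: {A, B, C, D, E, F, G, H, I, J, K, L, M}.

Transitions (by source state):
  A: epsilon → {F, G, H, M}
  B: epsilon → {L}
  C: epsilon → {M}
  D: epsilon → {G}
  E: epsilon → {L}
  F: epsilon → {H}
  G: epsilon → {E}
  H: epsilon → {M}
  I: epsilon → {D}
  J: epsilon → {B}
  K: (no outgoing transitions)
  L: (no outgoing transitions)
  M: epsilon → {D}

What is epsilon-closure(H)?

{D, E, G, H, L, M}

Start with {H}.
From H via epsilon: add M.
From M via epsilon: add D.
From D via epsilon: add G.
From G via epsilon: add E.
From E via epsilon: add L.
No new states can be added; the closed set is {D, E, G, H, L, M}.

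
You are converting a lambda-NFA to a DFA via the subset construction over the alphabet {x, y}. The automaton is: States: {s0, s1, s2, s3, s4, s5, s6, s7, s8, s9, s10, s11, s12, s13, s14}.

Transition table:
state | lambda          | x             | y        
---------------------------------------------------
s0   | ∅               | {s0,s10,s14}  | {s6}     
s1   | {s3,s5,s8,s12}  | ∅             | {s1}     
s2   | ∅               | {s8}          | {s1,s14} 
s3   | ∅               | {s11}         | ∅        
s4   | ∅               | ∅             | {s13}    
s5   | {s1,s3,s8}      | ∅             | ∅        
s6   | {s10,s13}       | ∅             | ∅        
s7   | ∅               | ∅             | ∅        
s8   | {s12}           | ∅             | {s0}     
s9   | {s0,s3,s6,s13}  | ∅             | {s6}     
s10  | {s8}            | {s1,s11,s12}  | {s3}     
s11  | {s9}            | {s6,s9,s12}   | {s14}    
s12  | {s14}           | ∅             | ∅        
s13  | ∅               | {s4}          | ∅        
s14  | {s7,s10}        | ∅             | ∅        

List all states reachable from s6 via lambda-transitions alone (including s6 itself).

{s6, s7, s8, s10, s12, s13, s14}

Start with {s6}.
From s6 via lambda: add s10, s13.
From s10 via lambda: add s8.
From s8 via lambda: add s12.
From s12 via lambda: add s14.
From s14 via lambda: add s7.
No new states can be added; the closed set is {s6, s7, s8, s10, s12, s13, s14}.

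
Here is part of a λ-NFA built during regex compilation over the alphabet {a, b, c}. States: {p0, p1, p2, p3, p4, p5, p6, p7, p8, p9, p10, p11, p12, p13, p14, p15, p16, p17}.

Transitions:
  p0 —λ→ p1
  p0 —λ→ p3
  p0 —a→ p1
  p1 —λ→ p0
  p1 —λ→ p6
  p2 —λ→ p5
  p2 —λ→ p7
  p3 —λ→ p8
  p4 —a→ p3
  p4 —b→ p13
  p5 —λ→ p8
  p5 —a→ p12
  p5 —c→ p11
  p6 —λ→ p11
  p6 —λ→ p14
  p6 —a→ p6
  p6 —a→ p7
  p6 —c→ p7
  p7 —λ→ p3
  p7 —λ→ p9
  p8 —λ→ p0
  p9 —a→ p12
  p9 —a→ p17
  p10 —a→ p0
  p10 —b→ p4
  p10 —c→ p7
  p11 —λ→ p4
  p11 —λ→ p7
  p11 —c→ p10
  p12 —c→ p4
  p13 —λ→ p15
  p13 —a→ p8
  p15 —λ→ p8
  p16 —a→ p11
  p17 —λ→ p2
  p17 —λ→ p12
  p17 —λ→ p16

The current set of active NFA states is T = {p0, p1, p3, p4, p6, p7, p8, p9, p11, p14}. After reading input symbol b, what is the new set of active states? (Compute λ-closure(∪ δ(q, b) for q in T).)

p4 on b → {p13}.
No b-transition from p0, p1, p3, p6, p7, p8, p9, p11, p14.
Union after reading b: {p13}.
Now take the λ-closure:
From p13 via λ: add p15.
From p15 via λ: add p8.
From p8 via λ: add p0.
From p0 via λ: add p1, p3.
From p1 via λ: add p6.
From p6 via λ: add p11, p14.
From p11 via λ: add p4, p7.
From p7 via λ: add p9.
No new states can be added; the closed set is {p0, p1, p3, p4, p6, p7, p8, p9, p11, p13, p14, p15}.

{p0, p1, p3, p4, p6, p7, p8, p9, p11, p13, p14, p15}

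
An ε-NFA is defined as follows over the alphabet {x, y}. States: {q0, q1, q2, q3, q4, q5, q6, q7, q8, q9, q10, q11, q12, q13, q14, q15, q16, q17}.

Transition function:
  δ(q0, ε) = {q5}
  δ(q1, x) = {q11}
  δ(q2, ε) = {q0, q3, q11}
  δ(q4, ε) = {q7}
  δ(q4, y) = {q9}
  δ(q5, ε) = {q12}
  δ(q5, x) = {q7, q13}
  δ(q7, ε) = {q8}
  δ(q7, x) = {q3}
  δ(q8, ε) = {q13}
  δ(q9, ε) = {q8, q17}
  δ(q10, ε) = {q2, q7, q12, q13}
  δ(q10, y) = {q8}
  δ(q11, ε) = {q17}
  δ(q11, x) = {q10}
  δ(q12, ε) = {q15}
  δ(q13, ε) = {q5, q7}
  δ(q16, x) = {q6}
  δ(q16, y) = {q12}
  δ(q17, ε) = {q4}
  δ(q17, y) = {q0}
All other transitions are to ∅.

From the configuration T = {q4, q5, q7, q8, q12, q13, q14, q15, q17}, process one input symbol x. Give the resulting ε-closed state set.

{q3, q5, q7, q8, q12, q13, q15}

q5 on x → {q7, q13}.
q7 on x → {q3}.
No x-transition from q4, q8, q12, q13, q14, q15, q17.
Union after reading x: {q3, q7, q13}.
Now take the ε-closure:
From q7 via ε: add q8.
From q13 via ε: add q5.
From q5 via ε: add q12.
From q12 via ε: add q15.
No new states can be added; the closed set is {q3, q5, q7, q8, q12, q13, q15}.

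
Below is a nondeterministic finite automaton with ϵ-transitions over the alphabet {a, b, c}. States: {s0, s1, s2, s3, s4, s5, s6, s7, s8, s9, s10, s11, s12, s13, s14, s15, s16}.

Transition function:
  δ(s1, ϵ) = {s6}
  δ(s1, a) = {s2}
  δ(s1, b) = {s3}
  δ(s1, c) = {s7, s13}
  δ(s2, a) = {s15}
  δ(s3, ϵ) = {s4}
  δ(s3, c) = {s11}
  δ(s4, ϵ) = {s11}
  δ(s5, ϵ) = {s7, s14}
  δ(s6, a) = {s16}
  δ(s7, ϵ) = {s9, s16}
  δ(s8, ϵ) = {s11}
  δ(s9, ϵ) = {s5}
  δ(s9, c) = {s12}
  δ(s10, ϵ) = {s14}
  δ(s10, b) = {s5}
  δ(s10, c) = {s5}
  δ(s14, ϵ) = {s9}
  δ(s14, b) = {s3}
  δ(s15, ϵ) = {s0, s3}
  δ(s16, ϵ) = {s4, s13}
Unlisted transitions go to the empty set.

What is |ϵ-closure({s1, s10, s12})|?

12

Start with {s1, s10, s12}.
From s1 via ϵ: add s6.
From s10 via ϵ: add s14.
From s14 via ϵ: add s9.
From s9 via ϵ: add s5.
From s5 via ϵ: add s7.
From s7 via ϵ: add s16.
From s16 via ϵ: add s4, s13.
From s4 via ϵ: add s11.
ϵ-closure = {s1, s4, s5, s6, s7, s9, s10, s11, s12, s13, s14, s16}, which has 12 states.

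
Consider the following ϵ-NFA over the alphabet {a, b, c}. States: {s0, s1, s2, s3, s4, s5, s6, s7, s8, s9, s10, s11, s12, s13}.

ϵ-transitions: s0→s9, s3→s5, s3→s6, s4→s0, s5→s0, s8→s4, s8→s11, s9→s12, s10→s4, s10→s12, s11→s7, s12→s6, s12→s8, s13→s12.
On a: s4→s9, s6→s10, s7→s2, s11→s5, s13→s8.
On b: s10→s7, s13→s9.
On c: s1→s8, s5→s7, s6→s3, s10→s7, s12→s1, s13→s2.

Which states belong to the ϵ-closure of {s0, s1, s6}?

{s0, s1, s4, s6, s7, s8, s9, s11, s12}

Start with {s0, s1, s6}.
From s0 via ϵ: add s9.
From s9 via ϵ: add s12.
From s12 via ϵ: add s8.
From s8 via ϵ: add s4, s11.
From s11 via ϵ: add s7.
No new states can be added; the closed set is {s0, s1, s4, s6, s7, s8, s9, s11, s12}.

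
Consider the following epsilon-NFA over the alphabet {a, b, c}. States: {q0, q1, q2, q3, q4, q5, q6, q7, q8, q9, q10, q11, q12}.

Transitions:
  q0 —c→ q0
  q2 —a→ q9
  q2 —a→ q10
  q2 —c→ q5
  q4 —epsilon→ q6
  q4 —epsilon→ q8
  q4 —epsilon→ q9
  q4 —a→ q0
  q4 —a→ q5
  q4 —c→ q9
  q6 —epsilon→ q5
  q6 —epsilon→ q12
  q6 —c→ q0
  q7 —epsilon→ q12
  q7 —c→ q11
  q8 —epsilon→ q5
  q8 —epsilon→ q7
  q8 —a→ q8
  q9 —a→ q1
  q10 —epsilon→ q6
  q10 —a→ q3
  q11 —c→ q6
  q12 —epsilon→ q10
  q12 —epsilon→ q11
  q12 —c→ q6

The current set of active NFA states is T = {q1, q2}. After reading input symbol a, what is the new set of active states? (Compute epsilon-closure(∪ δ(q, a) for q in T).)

{q5, q6, q9, q10, q11, q12}

q2 on a → {q9, q10}.
No a-transition from q1.
Union after reading a: {q9, q10}.
Now take the epsilon-closure:
From q10 via epsilon: add q6.
From q6 via epsilon: add q5, q12.
From q12 via epsilon: add q11.
No new states can be added; the closed set is {q5, q6, q9, q10, q11, q12}.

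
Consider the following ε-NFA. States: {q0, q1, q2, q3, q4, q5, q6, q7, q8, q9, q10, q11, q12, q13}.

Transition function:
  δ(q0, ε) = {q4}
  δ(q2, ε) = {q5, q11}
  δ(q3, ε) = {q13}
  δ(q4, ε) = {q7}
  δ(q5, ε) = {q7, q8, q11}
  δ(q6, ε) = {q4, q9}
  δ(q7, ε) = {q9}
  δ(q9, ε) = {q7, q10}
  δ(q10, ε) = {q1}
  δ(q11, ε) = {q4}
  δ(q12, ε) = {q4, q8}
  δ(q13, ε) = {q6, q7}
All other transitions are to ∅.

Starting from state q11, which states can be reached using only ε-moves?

Start with {q11}.
From q11 via ε: add q4.
From q4 via ε: add q7.
From q7 via ε: add q9.
From q9 via ε: add q10.
From q10 via ε: add q1.
No new states can be added; the closed set is {q1, q4, q7, q9, q10, q11}.

{q1, q4, q7, q9, q10, q11}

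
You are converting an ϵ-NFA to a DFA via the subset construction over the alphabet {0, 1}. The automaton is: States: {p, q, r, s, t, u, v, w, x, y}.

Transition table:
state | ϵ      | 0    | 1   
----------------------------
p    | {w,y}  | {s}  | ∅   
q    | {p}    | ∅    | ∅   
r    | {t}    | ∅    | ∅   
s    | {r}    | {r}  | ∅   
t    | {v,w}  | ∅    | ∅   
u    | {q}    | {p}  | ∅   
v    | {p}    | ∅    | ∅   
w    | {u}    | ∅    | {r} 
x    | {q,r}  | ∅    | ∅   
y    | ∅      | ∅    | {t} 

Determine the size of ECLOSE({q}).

Start with {q}.
From q via ϵ: add p.
From p via ϵ: add w, y.
From w via ϵ: add u.
ϵ-closure = {p, q, u, w, y}, which has 5 states.

5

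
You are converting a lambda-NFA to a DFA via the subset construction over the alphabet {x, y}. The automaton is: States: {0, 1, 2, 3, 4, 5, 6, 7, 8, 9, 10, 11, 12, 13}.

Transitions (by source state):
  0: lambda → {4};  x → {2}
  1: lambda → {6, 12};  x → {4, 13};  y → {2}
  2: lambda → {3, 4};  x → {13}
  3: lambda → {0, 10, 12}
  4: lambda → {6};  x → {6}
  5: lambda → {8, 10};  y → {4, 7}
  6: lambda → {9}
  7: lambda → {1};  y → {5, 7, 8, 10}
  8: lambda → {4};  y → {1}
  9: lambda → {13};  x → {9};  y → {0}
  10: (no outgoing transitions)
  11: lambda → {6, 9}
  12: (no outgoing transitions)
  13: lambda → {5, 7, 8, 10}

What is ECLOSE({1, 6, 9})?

Start with {1, 6, 9}.
From 1 via lambda: add 12.
From 9 via lambda: add 13.
From 13 via lambda: add 5, 7, 8, 10.
From 8 via lambda: add 4.
No new states can be added; the closed set is {1, 4, 5, 6, 7, 8, 9, 10, 12, 13}.

{1, 4, 5, 6, 7, 8, 9, 10, 12, 13}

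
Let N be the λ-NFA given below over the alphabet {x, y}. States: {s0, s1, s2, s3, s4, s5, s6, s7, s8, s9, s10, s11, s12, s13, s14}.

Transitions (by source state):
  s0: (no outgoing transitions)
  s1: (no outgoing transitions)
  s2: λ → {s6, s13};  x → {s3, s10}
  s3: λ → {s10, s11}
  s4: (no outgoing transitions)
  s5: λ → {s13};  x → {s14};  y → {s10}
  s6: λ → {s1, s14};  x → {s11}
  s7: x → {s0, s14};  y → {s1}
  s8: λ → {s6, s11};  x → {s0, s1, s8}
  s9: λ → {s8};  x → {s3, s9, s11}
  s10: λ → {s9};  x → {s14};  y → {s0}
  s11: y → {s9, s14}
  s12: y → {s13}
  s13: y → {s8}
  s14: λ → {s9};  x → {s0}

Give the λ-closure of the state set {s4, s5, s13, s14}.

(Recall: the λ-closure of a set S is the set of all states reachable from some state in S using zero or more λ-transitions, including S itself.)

Start with {s4, s5, s13, s14}.
From s14 via λ: add s9.
From s9 via λ: add s8.
From s8 via λ: add s6, s11.
From s6 via λ: add s1.
No new states can be added; the closed set is {s1, s4, s5, s6, s8, s9, s11, s13, s14}.

{s1, s4, s5, s6, s8, s9, s11, s13, s14}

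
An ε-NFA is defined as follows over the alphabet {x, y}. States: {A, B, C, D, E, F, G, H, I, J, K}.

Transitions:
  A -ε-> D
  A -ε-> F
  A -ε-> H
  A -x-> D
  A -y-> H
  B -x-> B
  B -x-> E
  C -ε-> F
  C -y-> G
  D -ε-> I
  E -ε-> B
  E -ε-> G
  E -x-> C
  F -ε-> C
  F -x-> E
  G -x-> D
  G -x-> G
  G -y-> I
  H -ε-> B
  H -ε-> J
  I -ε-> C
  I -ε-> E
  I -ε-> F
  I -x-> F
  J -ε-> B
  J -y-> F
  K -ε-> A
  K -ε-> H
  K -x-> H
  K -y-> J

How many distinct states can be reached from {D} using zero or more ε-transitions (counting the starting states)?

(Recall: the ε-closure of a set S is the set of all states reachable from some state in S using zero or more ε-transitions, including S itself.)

7

Start with {D}.
From D via ε: add I.
From I via ε: add C, E, F.
From E via ε: add B, G.
ε-closure = {B, C, D, E, F, G, I}, which has 7 states.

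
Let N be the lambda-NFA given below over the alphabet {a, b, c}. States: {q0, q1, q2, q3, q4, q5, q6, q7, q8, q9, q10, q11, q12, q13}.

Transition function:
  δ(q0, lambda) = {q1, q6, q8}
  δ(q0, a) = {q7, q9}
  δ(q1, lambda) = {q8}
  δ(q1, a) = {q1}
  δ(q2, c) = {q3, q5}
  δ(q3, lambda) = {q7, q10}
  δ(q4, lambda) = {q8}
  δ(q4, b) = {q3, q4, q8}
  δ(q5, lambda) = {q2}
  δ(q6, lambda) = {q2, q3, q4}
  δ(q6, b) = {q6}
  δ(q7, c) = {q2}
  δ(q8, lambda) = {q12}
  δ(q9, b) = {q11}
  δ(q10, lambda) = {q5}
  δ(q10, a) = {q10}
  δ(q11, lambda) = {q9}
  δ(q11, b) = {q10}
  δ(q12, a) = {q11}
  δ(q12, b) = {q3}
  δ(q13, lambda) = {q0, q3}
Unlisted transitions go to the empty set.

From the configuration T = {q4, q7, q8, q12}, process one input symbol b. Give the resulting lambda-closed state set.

{q2, q3, q4, q5, q7, q8, q10, q12}

q4 on b → {q3, q4, q8}.
q12 on b → {q3}.
No b-transition from q7, q8.
Union after reading b: {q3, q4, q8}.
Now take the lambda-closure:
From q3 via lambda: add q7, q10.
From q8 via lambda: add q12.
From q10 via lambda: add q5.
From q5 via lambda: add q2.
No new states can be added; the closed set is {q2, q3, q4, q5, q7, q8, q10, q12}.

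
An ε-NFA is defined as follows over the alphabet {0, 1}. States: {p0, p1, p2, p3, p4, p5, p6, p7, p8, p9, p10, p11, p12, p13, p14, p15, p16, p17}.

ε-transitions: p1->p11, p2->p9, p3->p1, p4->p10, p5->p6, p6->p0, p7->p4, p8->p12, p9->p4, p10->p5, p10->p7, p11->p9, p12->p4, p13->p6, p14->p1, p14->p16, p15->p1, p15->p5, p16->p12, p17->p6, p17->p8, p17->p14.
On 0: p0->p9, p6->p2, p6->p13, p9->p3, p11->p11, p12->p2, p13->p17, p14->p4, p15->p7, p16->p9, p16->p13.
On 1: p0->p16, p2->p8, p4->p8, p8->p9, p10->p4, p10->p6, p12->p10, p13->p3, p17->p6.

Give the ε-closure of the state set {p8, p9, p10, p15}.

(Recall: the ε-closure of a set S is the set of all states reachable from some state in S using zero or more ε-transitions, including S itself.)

{p0, p1, p4, p5, p6, p7, p8, p9, p10, p11, p12, p15}

Start with {p8, p9, p10, p15}.
From p8 via ε: add p12.
From p9 via ε: add p4.
From p10 via ε: add p5, p7.
From p15 via ε: add p1.
From p1 via ε: add p11.
From p5 via ε: add p6.
From p6 via ε: add p0.
No new states can be added; the closed set is {p0, p1, p4, p5, p6, p7, p8, p9, p10, p11, p12, p15}.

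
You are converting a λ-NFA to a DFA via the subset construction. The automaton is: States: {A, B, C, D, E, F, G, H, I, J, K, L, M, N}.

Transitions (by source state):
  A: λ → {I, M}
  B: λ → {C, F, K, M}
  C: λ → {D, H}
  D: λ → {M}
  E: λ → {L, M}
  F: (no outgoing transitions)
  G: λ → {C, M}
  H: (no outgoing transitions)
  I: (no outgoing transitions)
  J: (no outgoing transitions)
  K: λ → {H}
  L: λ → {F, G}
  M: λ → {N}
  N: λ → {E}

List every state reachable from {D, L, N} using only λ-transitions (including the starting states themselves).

Start with {D, L, N}.
From D via λ: add M.
From L via λ: add F, G.
From N via λ: add E.
From G via λ: add C.
From C via λ: add H.
No new states can be added; the closed set is {C, D, E, F, G, H, L, M, N}.

{C, D, E, F, G, H, L, M, N}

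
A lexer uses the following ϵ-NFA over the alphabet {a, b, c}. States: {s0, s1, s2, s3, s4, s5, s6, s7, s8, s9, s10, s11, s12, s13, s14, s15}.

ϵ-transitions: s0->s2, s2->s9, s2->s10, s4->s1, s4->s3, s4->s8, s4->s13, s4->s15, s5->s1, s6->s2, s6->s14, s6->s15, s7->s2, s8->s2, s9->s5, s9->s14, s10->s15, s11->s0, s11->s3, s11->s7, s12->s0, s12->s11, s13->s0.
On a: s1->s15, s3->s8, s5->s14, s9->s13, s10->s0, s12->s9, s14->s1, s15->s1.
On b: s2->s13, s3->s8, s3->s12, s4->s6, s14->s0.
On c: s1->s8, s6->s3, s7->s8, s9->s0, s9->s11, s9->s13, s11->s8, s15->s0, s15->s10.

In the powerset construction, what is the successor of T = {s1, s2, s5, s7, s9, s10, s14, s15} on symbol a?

{s0, s1, s2, s5, s9, s10, s13, s14, s15}

s1 on a → {s15}.
s5 on a → {s14}.
s9 on a → {s13}.
s10 on a → {s0}.
s14 on a → {s1}.
s15 on a → {s1}.
No a-transition from s2, s7.
Union after reading a: {s0, s1, s13, s14, s15}.
Now take the ϵ-closure:
From s0 via ϵ: add s2.
From s2 via ϵ: add s9, s10.
From s9 via ϵ: add s5.
No new states can be added; the closed set is {s0, s1, s2, s5, s9, s10, s13, s14, s15}.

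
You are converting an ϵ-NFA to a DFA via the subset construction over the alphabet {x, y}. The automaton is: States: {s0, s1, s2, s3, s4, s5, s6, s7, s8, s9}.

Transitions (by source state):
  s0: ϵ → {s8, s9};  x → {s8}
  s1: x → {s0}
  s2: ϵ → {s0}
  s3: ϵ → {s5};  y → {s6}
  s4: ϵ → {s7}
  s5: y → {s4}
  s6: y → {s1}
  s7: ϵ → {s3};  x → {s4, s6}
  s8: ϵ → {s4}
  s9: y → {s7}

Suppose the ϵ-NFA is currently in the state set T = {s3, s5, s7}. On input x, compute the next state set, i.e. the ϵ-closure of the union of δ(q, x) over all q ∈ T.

{s3, s4, s5, s6, s7}

s7 on x → {s4, s6}.
No x-transition from s3, s5.
Union after reading x: {s4, s6}.
Now take the ϵ-closure:
From s4 via ϵ: add s7.
From s7 via ϵ: add s3.
From s3 via ϵ: add s5.
No new states can be added; the closed set is {s3, s4, s5, s6, s7}.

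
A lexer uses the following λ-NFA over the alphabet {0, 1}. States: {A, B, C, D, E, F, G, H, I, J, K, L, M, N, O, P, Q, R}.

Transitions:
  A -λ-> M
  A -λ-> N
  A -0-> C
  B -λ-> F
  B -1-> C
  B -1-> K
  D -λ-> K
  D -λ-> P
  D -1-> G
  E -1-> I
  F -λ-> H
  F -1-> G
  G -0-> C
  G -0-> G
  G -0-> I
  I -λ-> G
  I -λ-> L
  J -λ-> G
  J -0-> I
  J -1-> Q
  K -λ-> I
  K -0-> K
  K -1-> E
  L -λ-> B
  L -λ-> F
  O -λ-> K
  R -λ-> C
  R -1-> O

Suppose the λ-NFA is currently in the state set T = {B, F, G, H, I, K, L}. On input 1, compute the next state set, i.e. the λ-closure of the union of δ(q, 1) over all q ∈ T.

B on 1 → {C, K}.
F on 1 → {G}.
K on 1 → {E}.
No 1-transition from G, H, I, L.
Union after reading 1: {C, E, G, K}.
Now take the λ-closure:
From K via λ: add I.
From I via λ: add L.
From L via λ: add B, F.
From F via λ: add H.
No new states can be added; the closed set is {B, C, E, F, G, H, I, K, L}.

{B, C, E, F, G, H, I, K, L}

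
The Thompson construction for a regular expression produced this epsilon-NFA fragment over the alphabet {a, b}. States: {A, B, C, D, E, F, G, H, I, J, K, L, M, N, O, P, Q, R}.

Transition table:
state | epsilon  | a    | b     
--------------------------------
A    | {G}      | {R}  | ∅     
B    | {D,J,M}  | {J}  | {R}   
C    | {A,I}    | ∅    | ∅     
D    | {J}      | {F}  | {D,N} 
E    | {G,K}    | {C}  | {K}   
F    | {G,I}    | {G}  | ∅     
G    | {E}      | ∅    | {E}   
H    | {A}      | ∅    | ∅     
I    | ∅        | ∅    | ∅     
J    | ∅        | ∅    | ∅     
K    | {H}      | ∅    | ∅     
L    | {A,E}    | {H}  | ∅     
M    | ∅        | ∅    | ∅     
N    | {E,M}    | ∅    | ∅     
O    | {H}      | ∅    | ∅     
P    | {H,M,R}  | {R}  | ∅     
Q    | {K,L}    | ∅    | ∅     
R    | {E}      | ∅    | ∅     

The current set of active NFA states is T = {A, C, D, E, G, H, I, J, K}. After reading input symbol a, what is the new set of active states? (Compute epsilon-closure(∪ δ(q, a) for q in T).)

{A, C, E, F, G, H, I, K, R}

A on a → {R}.
D on a → {F}.
E on a → {C}.
No a-transition from C, G, H, I, J, K.
Union after reading a: {C, F, R}.
Now take the epsilon-closure:
From C via epsilon: add A, I.
From F via epsilon: add G.
From R via epsilon: add E.
From E via epsilon: add K.
From K via epsilon: add H.
No new states can be added; the closed set is {A, C, E, F, G, H, I, K, R}.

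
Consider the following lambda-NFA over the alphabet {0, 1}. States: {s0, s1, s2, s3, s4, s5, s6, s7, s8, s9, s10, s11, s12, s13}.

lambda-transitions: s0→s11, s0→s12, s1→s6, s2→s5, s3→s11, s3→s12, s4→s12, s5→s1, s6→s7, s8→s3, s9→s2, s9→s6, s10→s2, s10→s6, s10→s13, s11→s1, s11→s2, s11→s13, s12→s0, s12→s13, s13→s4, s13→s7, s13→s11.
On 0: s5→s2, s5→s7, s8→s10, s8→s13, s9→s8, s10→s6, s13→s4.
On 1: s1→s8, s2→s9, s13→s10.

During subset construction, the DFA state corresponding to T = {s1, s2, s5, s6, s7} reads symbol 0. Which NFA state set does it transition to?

s5 on 0 → {s2, s7}.
No 0-transition from s1, s2, s6, s7.
Union after reading 0: {s2, s7}.
Now take the lambda-closure:
From s2 via lambda: add s5.
From s5 via lambda: add s1.
From s1 via lambda: add s6.
No new states can be added; the closed set is {s1, s2, s5, s6, s7}.

{s1, s2, s5, s6, s7}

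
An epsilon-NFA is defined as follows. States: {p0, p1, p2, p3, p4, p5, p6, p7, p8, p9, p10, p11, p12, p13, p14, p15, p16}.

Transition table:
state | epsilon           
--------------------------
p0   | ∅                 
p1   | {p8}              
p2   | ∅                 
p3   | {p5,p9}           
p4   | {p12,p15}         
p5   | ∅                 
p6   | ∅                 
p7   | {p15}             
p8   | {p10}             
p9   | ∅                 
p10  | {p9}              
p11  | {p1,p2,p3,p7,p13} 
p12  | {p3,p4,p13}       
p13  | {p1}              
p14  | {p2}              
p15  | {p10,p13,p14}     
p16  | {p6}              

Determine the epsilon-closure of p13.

{p1, p8, p9, p10, p13}

Start with {p13}.
From p13 via epsilon: add p1.
From p1 via epsilon: add p8.
From p8 via epsilon: add p10.
From p10 via epsilon: add p9.
No new states can be added; the closed set is {p1, p8, p9, p10, p13}.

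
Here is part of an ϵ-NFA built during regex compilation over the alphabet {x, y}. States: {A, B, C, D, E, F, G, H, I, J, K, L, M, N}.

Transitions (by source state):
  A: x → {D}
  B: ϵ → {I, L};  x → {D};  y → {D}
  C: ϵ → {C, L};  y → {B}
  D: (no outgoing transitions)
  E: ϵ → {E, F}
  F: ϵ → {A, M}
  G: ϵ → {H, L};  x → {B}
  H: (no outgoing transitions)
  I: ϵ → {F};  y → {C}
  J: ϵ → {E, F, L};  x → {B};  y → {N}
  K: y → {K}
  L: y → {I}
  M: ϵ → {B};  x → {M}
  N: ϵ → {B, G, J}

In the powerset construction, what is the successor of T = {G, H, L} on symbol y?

{A, B, F, I, L, M}

L on y → {I}.
No y-transition from G, H.
Union after reading y: {I}.
Now take the ϵ-closure:
From I via ϵ: add F.
From F via ϵ: add A, M.
From M via ϵ: add B.
From B via ϵ: add L.
No new states can be added; the closed set is {A, B, F, I, L, M}.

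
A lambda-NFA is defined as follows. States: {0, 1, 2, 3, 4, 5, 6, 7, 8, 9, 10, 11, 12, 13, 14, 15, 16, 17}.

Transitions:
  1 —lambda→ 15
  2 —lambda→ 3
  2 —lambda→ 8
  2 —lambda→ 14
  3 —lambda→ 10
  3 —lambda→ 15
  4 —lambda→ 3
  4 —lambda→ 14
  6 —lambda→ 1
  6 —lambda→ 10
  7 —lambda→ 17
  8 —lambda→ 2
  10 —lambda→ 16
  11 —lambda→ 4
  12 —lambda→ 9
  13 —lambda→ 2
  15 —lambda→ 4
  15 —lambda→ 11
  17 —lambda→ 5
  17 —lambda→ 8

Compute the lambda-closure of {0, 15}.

Start with {0, 15}.
From 15 via lambda: add 4, 11.
From 4 via lambda: add 3, 14.
From 3 via lambda: add 10.
From 10 via lambda: add 16.
No new states can be added; the closed set is {0, 3, 4, 10, 11, 14, 15, 16}.

{0, 3, 4, 10, 11, 14, 15, 16}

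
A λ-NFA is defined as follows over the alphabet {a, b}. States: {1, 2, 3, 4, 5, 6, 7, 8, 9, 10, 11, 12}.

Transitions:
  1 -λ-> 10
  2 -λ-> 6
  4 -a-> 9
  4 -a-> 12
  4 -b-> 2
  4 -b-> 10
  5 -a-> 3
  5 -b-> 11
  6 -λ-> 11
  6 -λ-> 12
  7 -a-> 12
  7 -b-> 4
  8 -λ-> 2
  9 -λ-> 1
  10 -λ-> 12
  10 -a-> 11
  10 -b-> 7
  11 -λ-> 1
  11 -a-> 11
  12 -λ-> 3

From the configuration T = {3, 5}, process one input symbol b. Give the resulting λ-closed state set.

5 on b → {11}.
No b-transition from 3.
Union after reading b: {11}.
Now take the λ-closure:
From 11 via λ: add 1.
From 1 via λ: add 10.
From 10 via λ: add 12.
From 12 via λ: add 3.
No new states can be added; the closed set is {1, 3, 10, 11, 12}.

{1, 3, 10, 11, 12}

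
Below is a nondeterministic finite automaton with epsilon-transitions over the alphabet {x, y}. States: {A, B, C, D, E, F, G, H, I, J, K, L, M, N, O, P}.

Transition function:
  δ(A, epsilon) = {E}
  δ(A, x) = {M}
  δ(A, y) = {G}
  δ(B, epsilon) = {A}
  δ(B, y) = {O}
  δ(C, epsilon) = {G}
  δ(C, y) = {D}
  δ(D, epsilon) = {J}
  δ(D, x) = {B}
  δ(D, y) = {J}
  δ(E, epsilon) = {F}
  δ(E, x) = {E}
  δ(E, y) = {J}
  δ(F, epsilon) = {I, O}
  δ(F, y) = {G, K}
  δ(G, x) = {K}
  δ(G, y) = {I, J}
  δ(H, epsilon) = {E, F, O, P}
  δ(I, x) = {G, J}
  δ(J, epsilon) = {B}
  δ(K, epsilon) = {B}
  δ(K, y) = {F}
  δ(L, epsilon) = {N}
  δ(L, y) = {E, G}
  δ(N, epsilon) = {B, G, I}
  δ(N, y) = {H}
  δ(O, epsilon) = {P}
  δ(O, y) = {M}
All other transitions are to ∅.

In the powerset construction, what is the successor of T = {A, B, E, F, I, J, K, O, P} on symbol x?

A on x → {M}.
E on x → {E}.
I on x → {G, J}.
No x-transition from B, F, J, K, O, P.
Union after reading x: {E, G, J, M}.
Now take the epsilon-closure:
From E via epsilon: add F.
From J via epsilon: add B.
From B via epsilon: add A.
From F via epsilon: add I, O.
From O via epsilon: add P.
No new states can be added; the closed set is {A, B, E, F, G, I, J, M, O, P}.

{A, B, E, F, G, I, J, M, O, P}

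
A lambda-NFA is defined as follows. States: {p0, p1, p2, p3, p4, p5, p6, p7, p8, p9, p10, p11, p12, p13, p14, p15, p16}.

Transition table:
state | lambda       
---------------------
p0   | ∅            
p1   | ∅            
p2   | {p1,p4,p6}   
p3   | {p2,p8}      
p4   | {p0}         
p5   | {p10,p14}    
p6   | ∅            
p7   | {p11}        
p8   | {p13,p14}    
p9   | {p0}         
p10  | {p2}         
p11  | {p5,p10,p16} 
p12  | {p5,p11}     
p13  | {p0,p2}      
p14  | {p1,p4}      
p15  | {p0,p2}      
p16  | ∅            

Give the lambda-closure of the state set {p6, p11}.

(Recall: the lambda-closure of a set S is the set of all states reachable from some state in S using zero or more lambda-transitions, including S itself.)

{p0, p1, p2, p4, p5, p6, p10, p11, p14, p16}

Start with {p6, p11}.
From p11 via lambda: add p5, p10, p16.
From p5 via lambda: add p14.
From p10 via lambda: add p2.
From p2 via lambda: add p1, p4.
From p4 via lambda: add p0.
No new states can be added; the closed set is {p0, p1, p2, p4, p5, p6, p10, p11, p14, p16}.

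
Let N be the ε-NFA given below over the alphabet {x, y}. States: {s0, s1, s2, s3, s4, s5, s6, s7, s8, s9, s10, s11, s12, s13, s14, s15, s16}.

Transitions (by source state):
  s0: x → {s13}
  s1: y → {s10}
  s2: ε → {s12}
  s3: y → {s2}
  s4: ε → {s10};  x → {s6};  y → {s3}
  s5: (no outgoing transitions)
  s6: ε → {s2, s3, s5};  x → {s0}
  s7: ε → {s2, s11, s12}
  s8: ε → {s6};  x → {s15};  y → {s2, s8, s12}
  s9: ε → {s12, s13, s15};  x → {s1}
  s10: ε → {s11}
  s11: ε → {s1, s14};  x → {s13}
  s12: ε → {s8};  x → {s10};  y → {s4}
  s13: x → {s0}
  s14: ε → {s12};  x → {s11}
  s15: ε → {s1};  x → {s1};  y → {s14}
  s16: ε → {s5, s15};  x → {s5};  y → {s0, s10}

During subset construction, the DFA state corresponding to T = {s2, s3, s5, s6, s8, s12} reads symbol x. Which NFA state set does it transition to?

s6 on x → {s0}.
s8 on x → {s15}.
s12 on x → {s10}.
No x-transition from s2, s3, s5.
Union after reading x: {s0, s10, s15}.
Now take the ε-closure:
From s10 via ε: add s11.
From s15 via ε: add s1.
From s11 via ε: add s14.
From s14 via ε: add s12.
From s12 via ε: add s8.
From s8 via ε: add s6.
From s6 via ε: add s2, s3, s5.
No new states can be added; the closed set is {s0, s1, s2, s3, s5, s6, s8, s10, s11, s12, s14, s15}.

{s0, s1, s2, s3, s5, s6, s8, s10, s11, s12, s14, s15}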